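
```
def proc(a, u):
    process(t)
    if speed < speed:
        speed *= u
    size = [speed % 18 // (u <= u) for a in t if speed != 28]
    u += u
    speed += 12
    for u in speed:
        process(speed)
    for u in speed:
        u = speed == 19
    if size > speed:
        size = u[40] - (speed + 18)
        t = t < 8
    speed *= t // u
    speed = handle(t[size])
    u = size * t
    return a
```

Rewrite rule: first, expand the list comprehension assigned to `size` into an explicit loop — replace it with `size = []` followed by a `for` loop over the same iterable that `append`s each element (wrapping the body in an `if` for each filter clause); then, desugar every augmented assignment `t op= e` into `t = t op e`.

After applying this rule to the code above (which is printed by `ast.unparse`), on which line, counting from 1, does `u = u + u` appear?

Transformed code:
def proc(a, u):
    process(t)
    if speed < speed:
        speed = speed * u
    size = []
    for a in t:
        if speed != 28:
            size.append(speed % 18 // (u <= u))
    u = u + u
    speed = speed + 12
    for u in speed:
        process(speed)
    for u in speed:
        u = speed == 19
    if size > speed:
        size = u[40] - (speed + 18)
        t = t < 8
    speed = speed * (t // u)
    speed = handle(t[size])
    u = size * t
    return a

9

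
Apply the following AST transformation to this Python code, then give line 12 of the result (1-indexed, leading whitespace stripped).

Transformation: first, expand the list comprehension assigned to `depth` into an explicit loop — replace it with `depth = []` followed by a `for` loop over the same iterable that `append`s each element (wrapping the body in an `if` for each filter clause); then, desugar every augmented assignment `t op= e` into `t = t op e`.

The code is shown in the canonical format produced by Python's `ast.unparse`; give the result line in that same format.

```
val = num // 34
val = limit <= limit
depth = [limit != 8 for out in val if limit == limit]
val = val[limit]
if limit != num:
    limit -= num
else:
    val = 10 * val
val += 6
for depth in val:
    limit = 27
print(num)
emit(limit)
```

val = val + 6

Transformed code:
val = num // 34
val = limit <= limit
depth = []
for out in val:
    if limit == limit:
        depth.append(limit != 8)
val = val[limit]
if limit != num:
    limit = limit - num
else:
    val = 10 * val
val = val + 6
for depth in val:
    limit = 27
print(num)
emit(limit)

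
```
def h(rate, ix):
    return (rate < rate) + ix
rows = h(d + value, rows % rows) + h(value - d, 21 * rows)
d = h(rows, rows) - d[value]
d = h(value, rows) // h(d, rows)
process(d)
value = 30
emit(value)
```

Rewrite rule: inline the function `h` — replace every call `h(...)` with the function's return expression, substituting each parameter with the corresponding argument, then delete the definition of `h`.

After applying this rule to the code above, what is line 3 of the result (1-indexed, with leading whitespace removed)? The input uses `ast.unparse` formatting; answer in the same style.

d = ((value < value) + rows) // ((d < d) + rows)

Transformed code:
rows = (d + value < d + value) + rows % rows + ((value - d < value - d) + 21 * rows)
d = (rows < rows) + rows - d[value]
d = ((value < value) + rows) // ((d < d) + rows)
process(d)
value = 30
emit(value)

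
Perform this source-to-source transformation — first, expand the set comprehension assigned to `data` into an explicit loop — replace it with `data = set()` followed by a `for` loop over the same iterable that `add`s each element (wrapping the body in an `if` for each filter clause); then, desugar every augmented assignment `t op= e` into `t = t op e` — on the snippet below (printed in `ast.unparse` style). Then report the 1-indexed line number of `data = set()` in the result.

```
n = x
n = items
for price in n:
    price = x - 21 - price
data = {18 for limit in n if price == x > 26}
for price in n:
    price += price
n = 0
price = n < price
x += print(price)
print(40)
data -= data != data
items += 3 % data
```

Transformed code:
n = x
n = items
for price in n:
    price = x - 21 - price
data = set()
for limit in n:
    if price == x > 26:
        data.add(18)
for price in n:
    price = price + price
n = 0
price = n < price
x = x + print(price)
print(40)
data = data - (data != data)
items = items + 3 % data

5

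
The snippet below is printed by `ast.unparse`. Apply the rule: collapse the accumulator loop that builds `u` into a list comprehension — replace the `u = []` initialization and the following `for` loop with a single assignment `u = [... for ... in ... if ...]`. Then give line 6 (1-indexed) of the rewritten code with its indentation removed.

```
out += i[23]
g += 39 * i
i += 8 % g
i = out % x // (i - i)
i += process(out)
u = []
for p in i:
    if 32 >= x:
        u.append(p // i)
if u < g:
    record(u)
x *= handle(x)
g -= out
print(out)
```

u = [p // i for p in i if 32 >= x]

Transformed code:
out += i[23]
g += 39 * i
i += 8 % g
i = out % x // (i - i)
i += process(out)
u = [p // i for p in i if 32 >= x]
if u < g:
    record(u)
x *= handle(x)
g -= out
print(out)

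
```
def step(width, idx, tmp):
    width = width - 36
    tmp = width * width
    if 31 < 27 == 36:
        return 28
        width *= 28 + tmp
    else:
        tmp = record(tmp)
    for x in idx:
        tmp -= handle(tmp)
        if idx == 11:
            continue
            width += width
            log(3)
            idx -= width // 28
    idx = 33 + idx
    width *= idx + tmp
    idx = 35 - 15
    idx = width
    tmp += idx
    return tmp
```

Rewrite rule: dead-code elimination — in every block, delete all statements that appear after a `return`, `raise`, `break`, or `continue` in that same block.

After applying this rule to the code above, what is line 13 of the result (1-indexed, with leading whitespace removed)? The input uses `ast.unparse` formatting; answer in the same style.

Transformed code:
def step(width, idx, tmp):
    width = width - 36
    tmp = width * width
    if 31 < 27 == 36:
        return 28
    else:
        tmp = record(tmp)
    for x in idx:
        tmp -= handle(tmp)
        if idx == 11:
            continue
    idx = 33 + idx
    width *= idx + tmp
    idx = 35 - 15
    idx = width
    tmp += idx
    return tmp

width *= idx + tmp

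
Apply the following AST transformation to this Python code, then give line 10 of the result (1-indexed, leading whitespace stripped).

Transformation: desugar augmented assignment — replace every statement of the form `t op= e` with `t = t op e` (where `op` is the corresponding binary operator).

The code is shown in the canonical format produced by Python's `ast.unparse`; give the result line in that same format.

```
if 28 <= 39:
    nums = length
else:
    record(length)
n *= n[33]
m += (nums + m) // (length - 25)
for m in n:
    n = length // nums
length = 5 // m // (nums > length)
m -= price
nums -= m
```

Transformed code:
if 28 <= 39:
    nums = length
else:
    record(length)
n = n * n[33]
m = m + (nums + m) // (length - 25)
for m in n:
    n = length // nums
length = 5 // m // (nums > length)
m = m - price
nums = nums - m

m = m - price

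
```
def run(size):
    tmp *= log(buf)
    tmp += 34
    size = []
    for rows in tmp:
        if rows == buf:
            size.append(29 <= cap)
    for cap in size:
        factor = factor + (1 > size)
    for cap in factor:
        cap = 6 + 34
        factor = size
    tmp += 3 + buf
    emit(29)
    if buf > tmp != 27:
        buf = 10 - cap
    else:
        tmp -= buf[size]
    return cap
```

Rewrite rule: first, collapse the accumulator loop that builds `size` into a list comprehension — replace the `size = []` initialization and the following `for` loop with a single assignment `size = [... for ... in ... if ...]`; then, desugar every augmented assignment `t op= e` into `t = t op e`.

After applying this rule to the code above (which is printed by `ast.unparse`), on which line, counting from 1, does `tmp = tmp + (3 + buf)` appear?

Transformed code:
def run(size):
    tmp = tmp * log(buf)
    tmp = tmp + 34
    size = [29 <= cap for rows in tmp if rows == buf]
    for cap in size:
        factor = factor + (1 > size)
    for cap in factor:
        cap = 6 + 34
        factor = size
    tmp = tmp + (3 + buf)
    emit(29)
    if buf > tmp != 27:
        buf = 10 - cap
    else:
        tmp = tmp - buf[size]
    return cap

10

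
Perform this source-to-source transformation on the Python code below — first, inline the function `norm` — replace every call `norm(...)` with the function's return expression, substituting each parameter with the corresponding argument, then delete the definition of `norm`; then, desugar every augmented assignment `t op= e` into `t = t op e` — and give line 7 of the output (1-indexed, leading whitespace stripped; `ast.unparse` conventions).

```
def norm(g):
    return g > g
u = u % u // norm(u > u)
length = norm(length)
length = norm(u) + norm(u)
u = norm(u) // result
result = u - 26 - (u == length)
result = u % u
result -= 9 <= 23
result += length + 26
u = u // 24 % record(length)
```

result = result - (9 <= 23)

Transformed code:
u = u % u // ((u > u) > (u > u))
length = length > length
length = (u > u) + (u > u)
u = (u > u) // result
result = u - 26 - (u == length)
result = u % u
result = result - (9 <= 23)
result = result + (length + 26)
u = u // 24 % record(length)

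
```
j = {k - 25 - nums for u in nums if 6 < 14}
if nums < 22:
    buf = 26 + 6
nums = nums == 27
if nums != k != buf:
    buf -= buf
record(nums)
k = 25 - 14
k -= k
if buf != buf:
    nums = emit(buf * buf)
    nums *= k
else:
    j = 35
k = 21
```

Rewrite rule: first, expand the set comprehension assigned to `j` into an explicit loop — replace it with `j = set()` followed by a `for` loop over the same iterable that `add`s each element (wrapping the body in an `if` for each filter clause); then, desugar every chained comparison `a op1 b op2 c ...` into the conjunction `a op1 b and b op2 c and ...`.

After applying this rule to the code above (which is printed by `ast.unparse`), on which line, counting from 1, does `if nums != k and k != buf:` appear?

Transformed code:
j = set()
for u in nums:
    if 6 < 14:
        j.add(k - 25 - nums)
if nums < 22:
    buf = 26 + 6
nums = nums == 27
if nums != k and k != buf:
    buf -= buf
record(nums)
k = 25 - 14
k -= k
if buf != buf:
    nums = emit(buf * buf)
    nums *= k
else:
    j = 35
k = 21

8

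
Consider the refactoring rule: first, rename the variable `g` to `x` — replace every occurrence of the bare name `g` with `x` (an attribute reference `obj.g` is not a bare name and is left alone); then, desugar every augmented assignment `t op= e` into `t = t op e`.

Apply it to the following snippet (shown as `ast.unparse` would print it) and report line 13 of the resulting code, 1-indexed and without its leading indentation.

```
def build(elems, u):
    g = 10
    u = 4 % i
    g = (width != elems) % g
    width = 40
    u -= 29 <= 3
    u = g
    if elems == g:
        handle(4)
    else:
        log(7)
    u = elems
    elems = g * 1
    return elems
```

elems = x * 1

Transformed code:
def build(elems, u):
    x = 10
    u = 4 % i
    x = (width != elems) % x
    width = 40
    u = u - (29 <= 3)
    u = x
    if elems == x:
        handle(4)
    else:
        log(7)
    u = elems
    elems = x * 1
    return elems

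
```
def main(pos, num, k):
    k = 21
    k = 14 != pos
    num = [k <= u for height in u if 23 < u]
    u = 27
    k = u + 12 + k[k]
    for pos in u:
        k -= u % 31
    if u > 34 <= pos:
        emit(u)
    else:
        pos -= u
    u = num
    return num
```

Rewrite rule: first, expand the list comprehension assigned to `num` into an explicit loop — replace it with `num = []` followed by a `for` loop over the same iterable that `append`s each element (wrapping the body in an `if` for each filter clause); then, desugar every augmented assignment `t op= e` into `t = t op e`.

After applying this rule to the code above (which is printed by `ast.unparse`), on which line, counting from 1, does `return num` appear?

17

Transformed code:
def main(pos, num, k):
    k = 21
    k = 14 != pos
    num = []
    for height in u:
        if 23 < u:
            num.append(k <= u)
    u = 27
    k = u + 12 + k[k]
    for pos in u:
        k = k - u % 31
    if u > 34 <= pos:
        emit(u)
    else:
        pos = pos - u
    u = num
    return num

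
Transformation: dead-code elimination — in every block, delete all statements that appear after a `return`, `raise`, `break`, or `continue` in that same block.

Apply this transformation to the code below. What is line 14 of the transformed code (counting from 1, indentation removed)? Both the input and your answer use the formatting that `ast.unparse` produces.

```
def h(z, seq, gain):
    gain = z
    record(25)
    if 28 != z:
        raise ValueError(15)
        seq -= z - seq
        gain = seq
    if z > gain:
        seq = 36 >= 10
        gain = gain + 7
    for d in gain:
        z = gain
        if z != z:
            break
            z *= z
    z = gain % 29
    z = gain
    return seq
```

z = gain

Transformed code:
def h(z, seq, gain):
    gain = z
    record(25)
    if 28 != z:
        raise ValueError(15)
    if z > gain:
        seq = 36 >= 10
        gain = gain + 7
    for d in gain:
        z = gain
        if z != z:
            break
    z = gain % 29
    z = gain
    return seq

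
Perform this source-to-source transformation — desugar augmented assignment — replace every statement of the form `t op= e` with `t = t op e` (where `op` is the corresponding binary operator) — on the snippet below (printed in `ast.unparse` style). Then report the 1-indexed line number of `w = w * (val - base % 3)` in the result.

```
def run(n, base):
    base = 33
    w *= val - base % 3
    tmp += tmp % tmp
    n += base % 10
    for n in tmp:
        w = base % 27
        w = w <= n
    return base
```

Transformed code:
def run(n, base):
    base = 33
    w = w * (val - base % 3)
    tmp = tmp + tmp % tmp
    n = n + base % 10
    for n in tmp:
        w = base % 27
        w = w <= n
    return base

3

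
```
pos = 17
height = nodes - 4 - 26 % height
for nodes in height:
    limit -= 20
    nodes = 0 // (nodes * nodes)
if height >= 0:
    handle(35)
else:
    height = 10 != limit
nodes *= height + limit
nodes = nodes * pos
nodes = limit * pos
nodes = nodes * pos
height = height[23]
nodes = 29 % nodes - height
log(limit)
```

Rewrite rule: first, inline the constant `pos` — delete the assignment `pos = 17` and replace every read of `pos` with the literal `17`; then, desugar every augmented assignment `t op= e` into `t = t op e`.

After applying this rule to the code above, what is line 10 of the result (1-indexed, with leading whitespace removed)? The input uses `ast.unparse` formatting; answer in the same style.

nodes = nodes * 17

Transformed code:
height = nodes - 4 - 26 % height
for nodes in height:
    limit = limit - 20
    nodes = 0 // (nodes * nodes)
if height >= 0:
    handle(35)
else:
    height = 10 != limit
nodes = nodes * (height + limit)
nodes = nodes * 17
nodes = limit * 17
nodes = nodes * 17
height = height[23]
nodes = 29 % nodes - height
log(limit)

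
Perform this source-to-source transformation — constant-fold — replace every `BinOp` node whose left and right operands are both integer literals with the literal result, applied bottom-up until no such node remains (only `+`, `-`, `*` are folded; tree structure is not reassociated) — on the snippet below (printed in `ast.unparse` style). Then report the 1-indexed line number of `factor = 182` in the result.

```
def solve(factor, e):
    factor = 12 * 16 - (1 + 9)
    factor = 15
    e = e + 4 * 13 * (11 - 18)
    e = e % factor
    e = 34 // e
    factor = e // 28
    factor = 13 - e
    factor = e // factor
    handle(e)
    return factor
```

2

Transformed code:
def solve(factor, e):
    factor = 182
    factor = 15
    e = e + -364
    e = e % factor
    e = 34 // e
    factor = e // 28
    factor = 13 - e
    factor = e // factor
    handle(e)
    return factor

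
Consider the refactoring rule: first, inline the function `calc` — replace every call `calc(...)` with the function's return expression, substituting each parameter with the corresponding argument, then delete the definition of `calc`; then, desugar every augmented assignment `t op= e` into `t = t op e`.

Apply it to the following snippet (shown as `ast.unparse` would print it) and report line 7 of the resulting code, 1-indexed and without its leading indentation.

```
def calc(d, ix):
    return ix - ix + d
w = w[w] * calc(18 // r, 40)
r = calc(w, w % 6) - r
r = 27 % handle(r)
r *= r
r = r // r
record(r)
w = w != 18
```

Transformed code:
w = w[w] * (40 - 40 + 18 // r)
r = w % 6 - w % 6 + w - r
r = 27 % handle(r)
r = r * r
r = r // r
record(r)
w = w != 18

w = w != 18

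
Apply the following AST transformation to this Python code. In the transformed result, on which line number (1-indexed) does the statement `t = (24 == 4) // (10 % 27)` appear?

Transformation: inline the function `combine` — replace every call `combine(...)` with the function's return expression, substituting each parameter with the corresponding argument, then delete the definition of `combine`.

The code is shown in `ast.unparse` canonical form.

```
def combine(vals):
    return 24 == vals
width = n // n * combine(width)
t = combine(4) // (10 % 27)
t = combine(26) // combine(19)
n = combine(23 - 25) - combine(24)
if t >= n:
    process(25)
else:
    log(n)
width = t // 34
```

2

Transformed code:
width = n // n * (24 == width)
t = (24 == 4) // (10 % 27)
t = (24 == 26) // (24 == 19)
n = (24 == 23 - 25) - (24 == 24)
if t >= n:
    process(25)
else:
    log(n)
width = t // 34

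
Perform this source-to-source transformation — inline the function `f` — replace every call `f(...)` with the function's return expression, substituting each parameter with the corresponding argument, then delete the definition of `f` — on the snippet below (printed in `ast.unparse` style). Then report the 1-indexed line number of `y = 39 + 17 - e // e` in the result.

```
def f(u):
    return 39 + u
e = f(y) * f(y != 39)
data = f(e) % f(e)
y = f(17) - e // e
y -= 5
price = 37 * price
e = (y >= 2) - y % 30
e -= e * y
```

3

Transformed code:
e = (39 + y) * (39 + (y != 39))
data = (39 + e) % (39 + e)
y = 39 + 17 - e // e
y -= 5
price = 37 * price
e = (y >= 2) - y % 30
e -= e * y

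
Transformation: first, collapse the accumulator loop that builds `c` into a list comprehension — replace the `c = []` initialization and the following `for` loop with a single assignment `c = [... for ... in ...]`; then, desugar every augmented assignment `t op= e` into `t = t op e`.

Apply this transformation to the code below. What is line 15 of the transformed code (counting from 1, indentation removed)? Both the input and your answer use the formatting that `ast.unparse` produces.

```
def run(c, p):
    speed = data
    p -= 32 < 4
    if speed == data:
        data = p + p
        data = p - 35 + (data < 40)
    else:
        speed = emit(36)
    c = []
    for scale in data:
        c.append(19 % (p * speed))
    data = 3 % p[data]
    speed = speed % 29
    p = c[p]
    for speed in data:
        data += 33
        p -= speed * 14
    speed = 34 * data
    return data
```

Transformed code:
def run(c, p):
    speed = data
    p = p - (32 < 4)
    if speed == data:
        data = p + p
        data = p - 35 + (data < 40)
    else:
        speed = emit(36)
    c = [19 % (p * speed) for scale in data]
    data = 3 % p[data]
    speed = speed % 29
    p = c[p]
    for speed in data:
        data = data + 33
        p = p - speed * 14
    speed = 34 * data
    return data

p = p - speed * 14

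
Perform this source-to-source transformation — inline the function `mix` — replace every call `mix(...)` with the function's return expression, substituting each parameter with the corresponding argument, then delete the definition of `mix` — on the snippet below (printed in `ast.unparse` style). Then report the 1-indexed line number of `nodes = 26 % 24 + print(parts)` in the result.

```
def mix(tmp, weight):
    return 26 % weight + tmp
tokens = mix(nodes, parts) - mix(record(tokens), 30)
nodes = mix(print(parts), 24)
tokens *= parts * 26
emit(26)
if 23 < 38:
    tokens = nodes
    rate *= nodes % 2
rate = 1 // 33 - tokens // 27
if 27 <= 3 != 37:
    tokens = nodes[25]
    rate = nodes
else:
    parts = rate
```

Transformed code:
tokens = 26 % parts + nodes - (26 % 30 + record(tokens))
nodes = 26 % 24 + print(parts)
tokens *= parts * 26
emit(26)
if 23 < 38:
    tokens = nodes
    rate *= nodes % 2
rate = 1 // 33 - tokens // 27
if 27 <= 3 != 37:
    tokens = nodes[25]
    rate = nodes
else:
    parts = rate

2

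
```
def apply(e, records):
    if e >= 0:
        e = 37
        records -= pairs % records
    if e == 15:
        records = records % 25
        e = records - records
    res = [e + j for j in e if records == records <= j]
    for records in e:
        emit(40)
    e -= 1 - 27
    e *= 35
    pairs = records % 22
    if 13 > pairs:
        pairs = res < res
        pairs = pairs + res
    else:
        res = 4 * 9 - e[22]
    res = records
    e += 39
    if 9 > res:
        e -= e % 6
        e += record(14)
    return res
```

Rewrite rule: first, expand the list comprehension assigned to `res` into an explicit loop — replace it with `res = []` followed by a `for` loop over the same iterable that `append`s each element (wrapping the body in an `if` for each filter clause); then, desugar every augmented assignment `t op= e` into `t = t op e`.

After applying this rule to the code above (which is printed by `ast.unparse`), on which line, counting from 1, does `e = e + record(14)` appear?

26

Transformed code:
def apply(e, records):
    if e >= 0:
        e = 37
        records = records - pairs % records
    if e == 15:
        records = records % 25
        e = records - records
    res = []
    for j in e:
        if records == records <= j:
            res.append(e + j)
    for records in e:
        emit(40)
    e = e - (1 - 27)
    e = e * 35
    pairs = records % 22
    if 13 > pairs:
        pairs = res < res
        pairs = pairs + res
    else:
        res = 4 * 9 - e[22]
    res = records
    e = e + 39
    if 9 > res:
        e = e - e % 6
        e = e + record(14)
    return res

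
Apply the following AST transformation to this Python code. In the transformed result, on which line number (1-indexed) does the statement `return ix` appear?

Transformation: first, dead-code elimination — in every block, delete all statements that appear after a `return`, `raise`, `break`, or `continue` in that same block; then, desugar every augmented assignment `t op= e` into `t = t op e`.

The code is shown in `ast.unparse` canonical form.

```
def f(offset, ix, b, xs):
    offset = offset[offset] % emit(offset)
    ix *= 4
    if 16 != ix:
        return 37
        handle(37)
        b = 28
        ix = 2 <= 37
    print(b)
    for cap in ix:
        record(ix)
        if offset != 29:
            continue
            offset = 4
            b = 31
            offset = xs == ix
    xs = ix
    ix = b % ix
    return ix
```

Transformed code:
def f(offset, ix, b, xs):
    offset = offset[offset] % emit(offset)
    ix = ix * 4
    if 16 != ix:
        return 37
    print(b)
    for cap in ix:
        record(ix)
        if offset != 29:
            continue
    xs = ix
    ix = b % ix
    return ix

13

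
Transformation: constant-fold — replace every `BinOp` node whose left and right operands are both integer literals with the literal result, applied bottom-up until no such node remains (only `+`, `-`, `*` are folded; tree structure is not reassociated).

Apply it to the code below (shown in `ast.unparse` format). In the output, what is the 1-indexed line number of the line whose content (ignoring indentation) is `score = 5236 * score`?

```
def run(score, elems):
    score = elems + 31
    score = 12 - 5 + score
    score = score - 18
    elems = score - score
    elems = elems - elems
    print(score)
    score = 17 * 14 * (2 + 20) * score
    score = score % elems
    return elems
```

Transformed code:
def run(score, elems):
    score = elems + 31
    score = 7 + score
    score = score - 18
    elems = score - score
    elems = elems - elems
    print(score)
    score = 5236 * score
    score = score % elems
    return elems

8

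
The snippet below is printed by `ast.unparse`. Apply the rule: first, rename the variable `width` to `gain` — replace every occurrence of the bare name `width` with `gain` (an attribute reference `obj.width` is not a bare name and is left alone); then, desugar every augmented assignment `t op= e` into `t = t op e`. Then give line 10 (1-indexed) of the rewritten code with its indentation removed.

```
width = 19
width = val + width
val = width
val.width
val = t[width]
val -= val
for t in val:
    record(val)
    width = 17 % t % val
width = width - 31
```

Transformed code:
gain = 19
gain = val + gain
val = gain
val.width
val = t[gain]
val = val - val
for t in val:
    record(val)
    gain = 17 % t % val
gain = gain - 31

gain = gain - 31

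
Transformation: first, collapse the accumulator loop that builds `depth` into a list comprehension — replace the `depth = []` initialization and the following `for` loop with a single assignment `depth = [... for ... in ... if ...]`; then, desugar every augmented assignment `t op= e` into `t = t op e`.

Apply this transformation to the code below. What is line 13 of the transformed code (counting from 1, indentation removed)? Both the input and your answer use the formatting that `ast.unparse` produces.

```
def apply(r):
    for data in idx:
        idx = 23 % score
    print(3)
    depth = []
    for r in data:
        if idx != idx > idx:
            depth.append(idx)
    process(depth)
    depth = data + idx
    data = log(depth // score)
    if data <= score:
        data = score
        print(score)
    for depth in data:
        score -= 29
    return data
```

Transformed code:
def apply(r):
    for data in idx:
        idx = 23 % score
    print(3)
    depth = [idx for r in data if idx != idx > idx]
    process(depth)
    depth = data + idx
    data = log(depth // score)
    if data <= score:
        data = score
        print(score)
    for depth in data:
        score = score - 29
    return data

score = score - 29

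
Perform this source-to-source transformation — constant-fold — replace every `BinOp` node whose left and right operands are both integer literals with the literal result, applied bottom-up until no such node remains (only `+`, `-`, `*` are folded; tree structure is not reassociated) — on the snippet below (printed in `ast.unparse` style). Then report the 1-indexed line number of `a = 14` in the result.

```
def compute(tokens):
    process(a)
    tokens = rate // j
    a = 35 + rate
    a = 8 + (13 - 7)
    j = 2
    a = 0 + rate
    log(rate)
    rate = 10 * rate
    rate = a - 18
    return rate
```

Transformed code:
def compute(tokens):
    process(a)
    tokens = rate // j
    a = 35 + rate
    a = 14
    j = 2
    a = 0 + rate
    log(rate)
    rate = 10 * rate
    rate = a - 18
    return rate

5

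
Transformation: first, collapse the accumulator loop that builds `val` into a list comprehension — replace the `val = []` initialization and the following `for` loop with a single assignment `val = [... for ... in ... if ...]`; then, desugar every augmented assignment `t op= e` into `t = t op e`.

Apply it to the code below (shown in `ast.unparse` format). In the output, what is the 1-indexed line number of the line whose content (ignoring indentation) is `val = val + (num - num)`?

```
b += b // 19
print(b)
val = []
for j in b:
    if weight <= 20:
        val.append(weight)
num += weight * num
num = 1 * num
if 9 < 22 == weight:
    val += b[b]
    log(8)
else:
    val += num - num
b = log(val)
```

Transformed code:
b = b + b // 19
print(b)
val = [weight for j in b if weight <= 20]
num = num + weight * num
num = 1 * num
if 9 < 22 == weight:
    val = val + b[b]
    log(8)
else:
    val = val + (num - num)
b = log(val)

10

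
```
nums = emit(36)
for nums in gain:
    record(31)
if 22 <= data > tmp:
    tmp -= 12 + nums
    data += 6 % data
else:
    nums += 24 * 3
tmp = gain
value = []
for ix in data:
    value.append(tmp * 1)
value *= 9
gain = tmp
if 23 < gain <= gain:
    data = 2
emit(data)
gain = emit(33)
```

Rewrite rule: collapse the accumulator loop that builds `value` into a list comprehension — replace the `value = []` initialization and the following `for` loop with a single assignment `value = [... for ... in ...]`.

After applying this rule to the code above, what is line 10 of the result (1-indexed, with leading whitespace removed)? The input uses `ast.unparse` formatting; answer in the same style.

value = [tmp * 1 for ix in data]

Transformed code:
nums = emit(36)
for nums in gain:
    record(31)
if 22 <= data > tmp:
    tmp -= 12 + nums
    data += 6 % data
else:
    nums += 24 * 3
tmp = gain
value = [tmp * 1 for ix in data]
value *= 9
gain = tmp
if 23 < gain <= gain:
    data = 2
emit(data)
gain = emit(33)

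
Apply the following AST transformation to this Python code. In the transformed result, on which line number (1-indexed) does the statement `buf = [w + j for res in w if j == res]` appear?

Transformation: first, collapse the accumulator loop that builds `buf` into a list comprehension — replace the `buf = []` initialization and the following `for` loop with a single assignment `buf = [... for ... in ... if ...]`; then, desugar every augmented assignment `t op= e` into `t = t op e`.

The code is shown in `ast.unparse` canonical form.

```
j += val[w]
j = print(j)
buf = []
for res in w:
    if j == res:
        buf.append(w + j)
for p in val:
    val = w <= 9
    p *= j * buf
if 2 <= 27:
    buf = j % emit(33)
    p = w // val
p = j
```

Transformed code:
j = j + val[w]
j = print(j)
buf = [w + j for res in w if j == res]
for p in val:
    val = w <= 9
    p = p * (j * buf)
if 2 <= 27:
    buf = j % emit(33)
    p = w // val
p = j

3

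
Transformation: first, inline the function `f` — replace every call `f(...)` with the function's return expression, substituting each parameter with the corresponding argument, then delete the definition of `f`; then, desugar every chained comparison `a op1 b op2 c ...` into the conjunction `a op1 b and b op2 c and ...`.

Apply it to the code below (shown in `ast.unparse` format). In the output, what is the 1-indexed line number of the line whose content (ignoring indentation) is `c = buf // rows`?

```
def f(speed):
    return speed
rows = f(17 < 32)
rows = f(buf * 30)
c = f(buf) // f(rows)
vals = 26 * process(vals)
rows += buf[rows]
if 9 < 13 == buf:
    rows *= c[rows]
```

Transformed code:
rows = 17 < 32
rows = buf * 30
c = buf // rows
vals = 26 * process(vals)
rows += buf[rows]
if 9 < 13 and 13 == buf:
    rows *= c[rows]

3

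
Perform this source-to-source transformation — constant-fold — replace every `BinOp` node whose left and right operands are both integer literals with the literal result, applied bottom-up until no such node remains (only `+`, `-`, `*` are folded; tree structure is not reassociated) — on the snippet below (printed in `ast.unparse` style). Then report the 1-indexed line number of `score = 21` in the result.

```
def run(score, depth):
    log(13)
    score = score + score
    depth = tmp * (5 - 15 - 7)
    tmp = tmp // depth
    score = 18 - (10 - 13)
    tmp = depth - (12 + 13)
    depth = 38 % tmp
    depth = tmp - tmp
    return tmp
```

6

Transformed code:
def run(score, depth):
    log(13)
    score = score + score
    depth = tmp * -17
    tmp = tmp // depth
    score = 21
    tmp = depth - 25
    depth = 38 % tmp
    depth = tmp - tmp
    return tmp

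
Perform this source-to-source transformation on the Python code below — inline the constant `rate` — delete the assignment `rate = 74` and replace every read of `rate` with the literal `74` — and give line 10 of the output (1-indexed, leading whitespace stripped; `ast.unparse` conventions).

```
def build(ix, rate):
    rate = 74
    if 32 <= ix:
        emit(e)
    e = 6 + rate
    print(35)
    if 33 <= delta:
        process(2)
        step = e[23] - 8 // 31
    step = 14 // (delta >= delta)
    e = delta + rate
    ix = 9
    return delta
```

e = delta + 74

Transformed code:
def build(ix, rate):
    if 32 <= ix:
        emit(e)
    e = 6 + 74
    print(35)
    if 33 <= delta:
        process(2)
        step = e[23] - 8 // 31
    step = 14 // (delta >= delta)
    e = delta + 74
    ix = 9
    return delta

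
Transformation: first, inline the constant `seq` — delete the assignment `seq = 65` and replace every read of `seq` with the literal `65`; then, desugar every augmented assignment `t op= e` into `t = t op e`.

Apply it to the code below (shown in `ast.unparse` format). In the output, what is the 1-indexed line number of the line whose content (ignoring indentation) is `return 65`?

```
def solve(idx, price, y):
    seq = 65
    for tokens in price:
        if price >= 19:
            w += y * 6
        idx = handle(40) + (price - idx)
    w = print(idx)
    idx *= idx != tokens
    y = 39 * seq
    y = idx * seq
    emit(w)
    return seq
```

11

Transformed code:
def solve(idx, price, y):
    for tokens in price:
        if price >= 19:
            w = w + y * 6
        idx = handle(40) + (price - idx)
    w = print(idx)
    idx = idx * (idx != tokens)
    y = 39 * 65
    y = idx * 65
    emit(w)
    return 65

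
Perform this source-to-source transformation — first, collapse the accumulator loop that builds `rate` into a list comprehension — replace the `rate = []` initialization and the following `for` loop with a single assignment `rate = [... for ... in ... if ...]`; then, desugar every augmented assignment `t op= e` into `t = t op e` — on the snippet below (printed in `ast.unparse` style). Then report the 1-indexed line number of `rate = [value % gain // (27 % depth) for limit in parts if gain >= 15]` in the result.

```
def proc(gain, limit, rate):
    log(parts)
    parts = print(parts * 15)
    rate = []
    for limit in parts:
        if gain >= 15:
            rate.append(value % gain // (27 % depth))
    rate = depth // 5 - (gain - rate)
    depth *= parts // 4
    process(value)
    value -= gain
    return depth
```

4

Transformed code:
def proc(gain, limit, rate):
    log(parts)
    parts = print(parts * 15)
    rate = [value % gain // (27 % depth) for limit in parts if gain >= 15]
    rate = depth // 5 - (gain - rate)
    depth = depth * (parts // 4)
    process(value)
    value = value - gain
    return depth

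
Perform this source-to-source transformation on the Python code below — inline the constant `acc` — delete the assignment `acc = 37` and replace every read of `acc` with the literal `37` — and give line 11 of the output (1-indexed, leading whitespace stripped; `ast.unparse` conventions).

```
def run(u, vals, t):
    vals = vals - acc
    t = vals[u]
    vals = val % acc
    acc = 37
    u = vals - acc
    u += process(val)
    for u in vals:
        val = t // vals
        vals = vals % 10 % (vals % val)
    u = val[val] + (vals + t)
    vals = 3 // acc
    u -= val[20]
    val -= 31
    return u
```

vals = 3 // 37

Transformed code:
def run(u, vals, t):
    vals = vals - 37
    t = vals[u]
    vals = val % 37
    u = vals - 37
    u += process(val)
    for u in vals:
        val = t // vals
        vals = vals % 10 % (vals % val)
    u = val[val] + (vals + t)
    vals = 3 // 37
    u -= val[20]
    val -= 31
    return u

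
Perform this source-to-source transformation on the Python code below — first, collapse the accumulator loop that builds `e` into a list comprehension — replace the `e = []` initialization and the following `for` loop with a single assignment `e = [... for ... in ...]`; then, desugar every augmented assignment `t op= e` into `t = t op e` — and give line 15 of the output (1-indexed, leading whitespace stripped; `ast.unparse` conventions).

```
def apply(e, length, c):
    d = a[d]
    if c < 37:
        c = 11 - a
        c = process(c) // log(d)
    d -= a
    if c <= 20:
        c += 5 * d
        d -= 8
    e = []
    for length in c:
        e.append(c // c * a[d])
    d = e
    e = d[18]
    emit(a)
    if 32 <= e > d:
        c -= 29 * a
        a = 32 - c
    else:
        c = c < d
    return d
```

Transformed code:
def apply(e, length, c):
    d = a[d]
    if c < 37:
        c = 11 - a
        c = process(c) // log(d)
    d = d - a
    if c <= 20:
        c = c + 5 * d
        d = d - 8
    e = [c // c * a[d] for length in c]
    d = e
    e = d[18]
    emit(a)
    if 32 <= e > d:
        c = c - 29 * a
        a = 32 - c
    else:
        c = c < d
    return d

c = c - 29 * a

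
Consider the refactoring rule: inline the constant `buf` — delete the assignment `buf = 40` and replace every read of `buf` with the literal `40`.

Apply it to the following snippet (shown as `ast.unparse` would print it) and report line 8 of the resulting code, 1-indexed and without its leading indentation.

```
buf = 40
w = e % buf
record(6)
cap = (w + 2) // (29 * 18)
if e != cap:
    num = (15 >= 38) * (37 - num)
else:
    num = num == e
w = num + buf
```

w = num + 40

Transformed code:
w = e % 40
record(6)
cap = (w + 2) // (29 * 18)
if e != cap:
    num = (15 >= 38) * (37 - num)
else:
    num = num == e
w = num + 40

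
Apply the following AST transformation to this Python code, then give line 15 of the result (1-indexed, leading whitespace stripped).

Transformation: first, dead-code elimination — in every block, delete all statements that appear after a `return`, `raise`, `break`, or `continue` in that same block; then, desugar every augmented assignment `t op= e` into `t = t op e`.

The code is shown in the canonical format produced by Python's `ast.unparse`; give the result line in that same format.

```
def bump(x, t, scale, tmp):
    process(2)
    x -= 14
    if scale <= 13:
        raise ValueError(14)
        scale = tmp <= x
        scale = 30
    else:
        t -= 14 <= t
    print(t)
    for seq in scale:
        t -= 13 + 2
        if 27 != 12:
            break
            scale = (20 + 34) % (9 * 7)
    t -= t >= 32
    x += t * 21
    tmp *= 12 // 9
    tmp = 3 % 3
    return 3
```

Transformed code:
def bump(x, t, scale, tmp):
    process(2)
    x = x - 14
    if scale <= 13:
        raise ValueError(14)
    else:
        t = t - (14 <= t)
    print(t)
    for seq in scale:
        t = t - (13 + 2)
        if 27 != 12:
            break
    t = t - (t >= 32)
    x = x + t * 21
    tmp = tmp * (12 // 9)
    tmp = 3 % 3
    return 3

tmp = tmp * (12 // 9)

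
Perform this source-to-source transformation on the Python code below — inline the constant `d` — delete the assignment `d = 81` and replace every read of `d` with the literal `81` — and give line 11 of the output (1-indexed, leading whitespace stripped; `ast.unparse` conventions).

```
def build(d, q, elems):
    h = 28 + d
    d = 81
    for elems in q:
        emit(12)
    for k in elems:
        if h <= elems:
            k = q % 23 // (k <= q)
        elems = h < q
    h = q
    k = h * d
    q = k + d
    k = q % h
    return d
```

Transformed code:
def build(d, q, elems):
    h = 28 + 81
    for elems in q:
        emit(12)
    for k in elems:
        if h <= elems:
            k = q % 23 // (k <= q)
        elems = h < q
    h = q
    k = h * 81
    q = k + 81
    k = q % h
    return 81

q = k + 81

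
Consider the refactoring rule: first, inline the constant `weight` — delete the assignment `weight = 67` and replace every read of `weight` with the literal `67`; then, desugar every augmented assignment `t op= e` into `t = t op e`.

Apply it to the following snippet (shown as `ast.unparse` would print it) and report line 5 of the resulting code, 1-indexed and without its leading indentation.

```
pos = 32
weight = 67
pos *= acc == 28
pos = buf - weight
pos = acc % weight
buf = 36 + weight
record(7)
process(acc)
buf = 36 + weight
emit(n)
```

Transformed code:
pos = 32
pos = pos * (acc == 28)
pos = buf - 67
pos = acc % 67
buf = 36 + 67
record(7)
process(acc)
buf = 36 + 67
emit(n)

buf = 36 + 67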